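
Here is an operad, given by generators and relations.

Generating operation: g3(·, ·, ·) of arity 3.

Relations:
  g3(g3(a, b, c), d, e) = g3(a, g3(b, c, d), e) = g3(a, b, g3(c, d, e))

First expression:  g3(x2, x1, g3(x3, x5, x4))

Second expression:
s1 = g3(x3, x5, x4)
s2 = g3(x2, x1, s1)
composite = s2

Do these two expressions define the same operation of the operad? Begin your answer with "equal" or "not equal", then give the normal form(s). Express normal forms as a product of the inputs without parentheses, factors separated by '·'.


equal; both compose to x2 · x1 · x3 · x5 · x4

Reducing the first expression gives x2 · x1 · x3 · x5 · x4
Reducing the second expression gives x2 · x1 · x3 · x5 · x4
Identical normal forms: equal.


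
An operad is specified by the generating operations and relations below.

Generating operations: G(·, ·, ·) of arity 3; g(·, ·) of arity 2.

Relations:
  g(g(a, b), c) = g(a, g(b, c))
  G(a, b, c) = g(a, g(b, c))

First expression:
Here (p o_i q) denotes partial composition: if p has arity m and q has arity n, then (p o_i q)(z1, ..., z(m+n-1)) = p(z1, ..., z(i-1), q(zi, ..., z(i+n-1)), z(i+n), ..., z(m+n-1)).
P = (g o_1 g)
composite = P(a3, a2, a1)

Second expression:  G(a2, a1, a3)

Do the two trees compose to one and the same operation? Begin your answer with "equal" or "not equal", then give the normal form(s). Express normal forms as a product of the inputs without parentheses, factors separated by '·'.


The first expression reduces to a3 · a2 · a1
The second expression reduces to a2 · a1 · a3
Different reductions; not equal.

not equal; the first gives a3 · a2 · a1 and the second a2 · a1 · a3


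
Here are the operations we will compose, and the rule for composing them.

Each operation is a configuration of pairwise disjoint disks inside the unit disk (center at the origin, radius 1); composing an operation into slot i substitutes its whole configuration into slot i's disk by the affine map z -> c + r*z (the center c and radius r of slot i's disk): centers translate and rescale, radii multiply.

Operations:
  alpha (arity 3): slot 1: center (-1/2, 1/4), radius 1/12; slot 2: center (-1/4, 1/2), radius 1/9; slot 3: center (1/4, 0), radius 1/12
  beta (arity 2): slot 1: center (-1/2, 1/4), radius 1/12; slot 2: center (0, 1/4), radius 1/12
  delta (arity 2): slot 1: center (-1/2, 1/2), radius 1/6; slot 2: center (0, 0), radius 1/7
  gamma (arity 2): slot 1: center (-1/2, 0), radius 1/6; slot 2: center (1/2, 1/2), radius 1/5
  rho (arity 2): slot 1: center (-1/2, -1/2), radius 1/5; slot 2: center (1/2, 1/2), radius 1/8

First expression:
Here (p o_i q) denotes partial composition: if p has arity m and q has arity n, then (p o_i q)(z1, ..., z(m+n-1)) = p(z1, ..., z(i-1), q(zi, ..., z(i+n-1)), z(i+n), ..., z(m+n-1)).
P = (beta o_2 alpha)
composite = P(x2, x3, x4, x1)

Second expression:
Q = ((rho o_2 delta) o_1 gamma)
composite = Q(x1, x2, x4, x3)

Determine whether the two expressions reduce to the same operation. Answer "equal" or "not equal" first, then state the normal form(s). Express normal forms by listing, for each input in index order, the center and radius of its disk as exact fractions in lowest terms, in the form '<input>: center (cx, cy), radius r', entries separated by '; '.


not equal; the first gives x1: center (1/48, 1/4), radius 1/144; x2: center (-1/2, 1/4), radius 1/12; x3: center (-1/24, 13/48), radius 1/144; x4: center (-1/48, 7/24), radius 1/108 and the second x1: center (-3/5, -1/2), radius 1/30; x2: center (-2/5, -2/5), radius 1/25; x3: center (1/2, 1/2), radius 1/56; x4: center (7/16, 9/16), radius 1/48

Normal form of the first expression: x1: center (1/48, 1/4), radius 1/144; x2: center (-1/2, 1/4), radius 1/12; x3: center (-1/24, 13/48), radius 1/144; x4: center (-1/48, 7/24), radius 1/108
Normal form of the second expression: x1: center (-3/5, -1/2), radius 1/30; x2: center (-2/5, -2/5), radius 1/25; x3: center (1/2, 1/2), radius 1/56; x4: center (7/16, 9/16), radius 1/48
The forms do not match — not equal.


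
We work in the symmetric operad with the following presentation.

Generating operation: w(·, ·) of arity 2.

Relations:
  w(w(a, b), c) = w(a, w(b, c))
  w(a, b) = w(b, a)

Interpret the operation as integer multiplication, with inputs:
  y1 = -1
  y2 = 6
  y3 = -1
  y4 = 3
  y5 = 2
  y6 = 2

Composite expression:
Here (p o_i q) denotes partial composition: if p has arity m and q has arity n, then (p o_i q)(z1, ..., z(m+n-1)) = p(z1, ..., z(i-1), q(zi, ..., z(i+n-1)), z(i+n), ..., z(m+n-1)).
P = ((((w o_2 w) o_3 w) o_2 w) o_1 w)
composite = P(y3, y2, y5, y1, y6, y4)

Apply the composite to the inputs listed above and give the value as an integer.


72

w(y3, y2) = -6
w(y5, y1) = -2
w(y6, y4) = 6
w(w(y5, y1), w(y6, y4)) = -12
w(w(y3, y2), w(w(y5, y1), w(y6, y4))) = 72


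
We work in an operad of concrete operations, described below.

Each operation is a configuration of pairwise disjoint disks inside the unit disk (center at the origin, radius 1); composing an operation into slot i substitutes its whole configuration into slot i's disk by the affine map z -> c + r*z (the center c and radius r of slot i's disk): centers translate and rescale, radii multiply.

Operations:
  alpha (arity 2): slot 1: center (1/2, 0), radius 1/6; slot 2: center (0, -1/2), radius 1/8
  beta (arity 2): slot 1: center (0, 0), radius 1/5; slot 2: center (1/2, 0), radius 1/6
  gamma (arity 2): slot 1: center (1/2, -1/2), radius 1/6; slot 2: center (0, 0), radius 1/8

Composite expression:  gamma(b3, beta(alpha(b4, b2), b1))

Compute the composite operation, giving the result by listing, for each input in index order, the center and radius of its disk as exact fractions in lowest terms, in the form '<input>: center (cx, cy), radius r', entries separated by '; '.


b1: center (1/16, 0), radius 1/48; b2: center (0, -1/80), radius 1/320; b3: center (1/2, -1/2), radius 1/6; b4: center (1/80, 0), radius 1/240


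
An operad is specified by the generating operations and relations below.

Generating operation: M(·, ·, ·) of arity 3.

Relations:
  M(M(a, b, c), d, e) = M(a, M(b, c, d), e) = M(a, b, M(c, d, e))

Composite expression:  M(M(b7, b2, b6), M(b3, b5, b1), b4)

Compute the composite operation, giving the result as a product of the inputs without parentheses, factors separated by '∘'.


b7 ∘ b2 ∘ b6 ∘ b3 ∘ b5 ∘ b1 ∘ b4

Every regrouping of M is equal, so read the b-inputs in written order.
M(b7, b2, b6) collapses to b7 ∘ b2 ∘ b6
M(b3, b5, b1) collapses to b3 ∘ b5 ∘ b1
M(M(b7, b2, b6), M(b3, b5, b1), b4) collapses to b7 ∘ b2 ∘ b6 ∘ b3 ∘ b5 ∘ b1 ∘ b4


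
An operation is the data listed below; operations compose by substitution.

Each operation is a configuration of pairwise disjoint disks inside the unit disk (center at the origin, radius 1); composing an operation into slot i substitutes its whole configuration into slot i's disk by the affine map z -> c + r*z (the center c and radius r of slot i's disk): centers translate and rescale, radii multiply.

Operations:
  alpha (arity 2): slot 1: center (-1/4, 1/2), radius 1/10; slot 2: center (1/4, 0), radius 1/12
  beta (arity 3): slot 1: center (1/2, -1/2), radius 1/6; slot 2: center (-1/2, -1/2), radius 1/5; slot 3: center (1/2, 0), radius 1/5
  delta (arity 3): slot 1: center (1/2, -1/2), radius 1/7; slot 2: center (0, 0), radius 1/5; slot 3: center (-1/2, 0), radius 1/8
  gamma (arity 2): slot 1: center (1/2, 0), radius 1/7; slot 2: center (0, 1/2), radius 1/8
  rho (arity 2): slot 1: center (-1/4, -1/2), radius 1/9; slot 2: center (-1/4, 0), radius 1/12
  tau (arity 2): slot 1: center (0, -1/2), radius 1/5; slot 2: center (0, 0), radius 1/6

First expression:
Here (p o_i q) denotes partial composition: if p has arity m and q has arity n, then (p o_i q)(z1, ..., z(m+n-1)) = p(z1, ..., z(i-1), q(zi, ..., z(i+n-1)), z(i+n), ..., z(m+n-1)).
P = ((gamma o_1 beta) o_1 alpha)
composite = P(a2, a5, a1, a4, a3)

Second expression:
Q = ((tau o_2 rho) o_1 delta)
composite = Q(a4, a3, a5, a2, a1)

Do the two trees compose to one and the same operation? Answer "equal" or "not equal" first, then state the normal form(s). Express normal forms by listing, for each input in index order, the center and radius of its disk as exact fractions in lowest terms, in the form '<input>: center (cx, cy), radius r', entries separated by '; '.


The first expression reduces to a1: center (3/7, -1/14), radius 1/35; a2: center (95/168, -5/84), radius 1/420; a3: center (0, 1/2), radius 1/8; a4: center (4/7, 0), radius 1/35; a5: center (97/168, -1/14), radius 1/504
The second expression reduces to a1: center (-1/24, 0), radius 1/72; a2: center (-1/24, -1/12), radius 1/54; a3: center (0, -1/2), radius 1/25; a4: center (1/10, -3/5), radius 1/35; a5: center (-1/10, -1/2), radius 1/40
The normal forms differ: not equal.

not equal: they reduce to a1: center (3/7, -1/14), radius 1/35; a2: center (95/168, -5/84), radius 1/420; a3: center (0, 1/2), radius 1/8; a4: center (4/7, 0), radius 1/35; a5: center (97/168, -1/14), radius 1/504 and a1: center (-1/24, 0), radius 1/72; a2: center (-1/24, -1/12), radius 1/54; a3: center (0, -1/2), radius 1/25; a4: center (1/10, -3/5), radius 1/35; a5: center (-1/10, -1/2), radius 1/40


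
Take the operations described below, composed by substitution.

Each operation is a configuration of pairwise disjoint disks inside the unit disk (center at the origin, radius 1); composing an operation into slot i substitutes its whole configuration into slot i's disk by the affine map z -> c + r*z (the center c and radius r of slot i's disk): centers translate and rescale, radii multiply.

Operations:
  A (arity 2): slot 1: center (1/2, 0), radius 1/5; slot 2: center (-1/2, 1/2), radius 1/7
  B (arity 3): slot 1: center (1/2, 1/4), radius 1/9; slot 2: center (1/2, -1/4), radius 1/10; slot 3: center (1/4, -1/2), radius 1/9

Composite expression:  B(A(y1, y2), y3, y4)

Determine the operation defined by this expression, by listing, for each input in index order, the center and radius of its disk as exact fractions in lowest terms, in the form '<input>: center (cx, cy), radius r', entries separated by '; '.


y1: center (5/9, 1/4), radius 1/45; y2: center (4/9, 11/36), radius 1/63; y3: center (1/2, -1/4), radius 1/10; y4: center (1/4, -1/2), radius 1/9

Below B, radii multiply path by path; the y-disk centers shift.
y1 passes through 2 substitutions, ending at center (5/9, 1/4), radius 1/45
y2 passes through 2 substitutions, ending at center (4/9, 11/36), radius 1/63
y3 passes through 1 substitution, ending at center (1/2, -1/4), radius 1/10
y4 passes through 1 substitution, ending at center (1/4, -1/2), radius 1/9


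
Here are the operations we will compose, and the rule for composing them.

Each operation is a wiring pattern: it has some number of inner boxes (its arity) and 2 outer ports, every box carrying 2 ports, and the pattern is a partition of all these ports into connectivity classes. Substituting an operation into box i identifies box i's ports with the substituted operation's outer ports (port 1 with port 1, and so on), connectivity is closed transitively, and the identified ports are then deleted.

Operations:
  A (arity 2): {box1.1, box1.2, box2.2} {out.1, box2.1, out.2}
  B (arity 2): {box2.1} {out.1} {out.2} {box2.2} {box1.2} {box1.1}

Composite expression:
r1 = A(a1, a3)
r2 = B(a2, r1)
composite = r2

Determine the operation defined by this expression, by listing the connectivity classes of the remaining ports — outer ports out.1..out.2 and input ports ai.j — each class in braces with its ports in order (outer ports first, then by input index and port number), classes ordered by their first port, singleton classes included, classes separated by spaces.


{out.1} {out.2} {a1.1, a1.2, a3.2} {a2.1} {a2.2} {a3.1}

Substituting into B glues patterns; closure does the rest.
composing A on (a1, a3), with out.j its own outer ports: {out.1, out.2, a3.1} {a1.1, a1.2, a3.2}
composing B on (a2, a1, a3), with out.j its own outer ports: {out.1} {out.2} {a1.1, a1.2, a3.2} {a2.1} {a2.2} {a3.1}


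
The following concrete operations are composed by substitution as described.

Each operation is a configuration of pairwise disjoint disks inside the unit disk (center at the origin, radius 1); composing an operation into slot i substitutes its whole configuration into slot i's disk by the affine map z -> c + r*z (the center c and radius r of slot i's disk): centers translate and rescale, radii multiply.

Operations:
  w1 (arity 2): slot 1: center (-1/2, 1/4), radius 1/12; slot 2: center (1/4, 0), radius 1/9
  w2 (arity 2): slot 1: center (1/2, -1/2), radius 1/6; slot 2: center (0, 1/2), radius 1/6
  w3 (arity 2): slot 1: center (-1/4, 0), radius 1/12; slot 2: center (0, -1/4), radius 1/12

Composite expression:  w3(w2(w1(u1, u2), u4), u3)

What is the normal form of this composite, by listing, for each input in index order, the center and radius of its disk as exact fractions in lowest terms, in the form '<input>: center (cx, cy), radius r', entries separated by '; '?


Each u-disk chains the slot maps above it in w3; radii multiply.
for u1, the 3-step affine chain lands on center (-31/144, -11/288), radius 1/864
for u2, the 3-step affine chain lands on center (-59/288, -1/24), radius 1/648
for u4, the 2-step affine chain lands on center (-1/4, 1/24), radius 1/72
for u3, the 1-step affine chain lands on center (0, -1/4), radius 1/12

u1: center (-31/144, -11/288), radius 1/864; u2: center (-59/288, -1/24), radius 1/648; u3: center (0, -1/4), radius 1/12; u4: center (-1/4, 1/24), radius 1/72


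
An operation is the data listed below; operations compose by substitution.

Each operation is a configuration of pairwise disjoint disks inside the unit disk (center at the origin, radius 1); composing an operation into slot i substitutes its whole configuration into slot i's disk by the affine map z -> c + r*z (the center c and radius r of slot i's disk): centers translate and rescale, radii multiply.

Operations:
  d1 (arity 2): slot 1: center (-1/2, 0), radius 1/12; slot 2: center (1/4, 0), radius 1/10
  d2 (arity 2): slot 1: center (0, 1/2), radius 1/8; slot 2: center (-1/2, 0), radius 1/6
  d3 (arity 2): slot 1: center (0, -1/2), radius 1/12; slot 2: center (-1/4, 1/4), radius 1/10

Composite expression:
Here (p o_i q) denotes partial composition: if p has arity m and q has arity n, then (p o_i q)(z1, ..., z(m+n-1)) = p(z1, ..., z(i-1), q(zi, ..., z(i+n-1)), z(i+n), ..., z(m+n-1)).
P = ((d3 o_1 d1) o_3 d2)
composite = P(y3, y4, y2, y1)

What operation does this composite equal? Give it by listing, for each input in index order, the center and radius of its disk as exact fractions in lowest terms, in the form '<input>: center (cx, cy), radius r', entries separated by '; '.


y1: center (-3/10, 1/4), radius 1/60; y2: center (-1/4, 3/10), radius 1/80; y3: center (-1/24, -1/2), radius 1/144; y4: center (1/48, -1/2), radius 1/120

Only the slot chain above each y matters under d3; compose those maps.
tracing y3 down its 2-map path: center (-1/24, -1/2), radius 1/144
tracing y4 down its 2-map path: center (1/48, -1/2), radius 1/120
tracing y2 down its 2-map path: center (-1/4, 3/10), radius 1/80
tracing y1 down its 2-map path: center (-3/10, 1/4), radius 1/60


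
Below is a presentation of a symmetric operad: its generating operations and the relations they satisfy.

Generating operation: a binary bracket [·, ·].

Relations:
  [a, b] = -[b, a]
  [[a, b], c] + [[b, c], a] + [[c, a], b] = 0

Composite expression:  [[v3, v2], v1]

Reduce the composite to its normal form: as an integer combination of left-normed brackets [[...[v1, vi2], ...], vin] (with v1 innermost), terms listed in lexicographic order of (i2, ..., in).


[[v1, v2], v3] - [[v1, v3], v2]

Left-normed coefficients sit on the v1-initial expansion words.
Composite bracket: [[v3, v2], v1]
Under [a, b] = ab - ba we get 4 signed associative words (2^2 = 4).
Collect the words opening with v1:
  from v1v2v3, sign +1: term +[[v1, v2], v3]
  from v1v3v2, sign -1: term -[[v1, v3], v2]


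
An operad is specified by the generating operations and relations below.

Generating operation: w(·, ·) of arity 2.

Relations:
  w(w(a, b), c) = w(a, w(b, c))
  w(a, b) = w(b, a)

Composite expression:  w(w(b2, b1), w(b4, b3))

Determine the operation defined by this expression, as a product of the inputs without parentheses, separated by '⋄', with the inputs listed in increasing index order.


With w associative and commutative, the b-input set is all that matters.
w(b2, b1) collapses to b2 ⋄ b1
w(b4, b3) collapses to b4 ⋄ b3
w(w(b2, b1), w(b4, b3)) collapses to b2 ⋄ b1 ⋄ b4 ⋄ b3
sorting the factors by input index: b1 ⋄ b2 ⋄ b3 ⋄ b4

b1 ⋄ b2 ⋄ b3 ⋄ b4


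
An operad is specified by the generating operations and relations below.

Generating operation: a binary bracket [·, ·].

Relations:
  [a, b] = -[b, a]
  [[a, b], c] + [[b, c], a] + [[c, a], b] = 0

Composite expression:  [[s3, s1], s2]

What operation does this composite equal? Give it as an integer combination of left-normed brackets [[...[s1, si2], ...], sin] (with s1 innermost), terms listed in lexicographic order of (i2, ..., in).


-[[s1, s3], s2]

Left-normed coefficients sit on the s1-initial expansion words.
Composite bracket: [[s3, s1], s2]
Under [a, b] = ab - ba we get 4 signed associative words (2^2 = 4).
Collect the words opening with s1:
  sign of s1s3s2 is -1, so it contributes -[[s1, s3], s2]


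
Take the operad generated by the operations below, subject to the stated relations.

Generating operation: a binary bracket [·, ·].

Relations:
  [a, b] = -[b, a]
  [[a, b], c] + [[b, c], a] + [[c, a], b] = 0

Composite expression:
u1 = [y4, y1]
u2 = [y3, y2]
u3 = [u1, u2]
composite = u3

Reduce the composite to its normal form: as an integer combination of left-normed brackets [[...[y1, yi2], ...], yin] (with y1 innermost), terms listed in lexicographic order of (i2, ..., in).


Antisymmetry and Jacobi reduce to y1-anchored left-normed brackets.
Composite bracket: [[y4, y1], [y3, y2]]
Full expansion: 8 signed words from ab - ba (2^3 = 8).
Coefficients come from the y1-initial words:
  sign of y1y4y2y3 is +1, so it contributes +[[[y1, y4], y2], y3]
  sign of y1y4y3y2 is -1, so it contributes -[[[y1, y4], y3], y2]

[[[y1, y4], y2], y3] - [[[y1, y4], y3], y2]


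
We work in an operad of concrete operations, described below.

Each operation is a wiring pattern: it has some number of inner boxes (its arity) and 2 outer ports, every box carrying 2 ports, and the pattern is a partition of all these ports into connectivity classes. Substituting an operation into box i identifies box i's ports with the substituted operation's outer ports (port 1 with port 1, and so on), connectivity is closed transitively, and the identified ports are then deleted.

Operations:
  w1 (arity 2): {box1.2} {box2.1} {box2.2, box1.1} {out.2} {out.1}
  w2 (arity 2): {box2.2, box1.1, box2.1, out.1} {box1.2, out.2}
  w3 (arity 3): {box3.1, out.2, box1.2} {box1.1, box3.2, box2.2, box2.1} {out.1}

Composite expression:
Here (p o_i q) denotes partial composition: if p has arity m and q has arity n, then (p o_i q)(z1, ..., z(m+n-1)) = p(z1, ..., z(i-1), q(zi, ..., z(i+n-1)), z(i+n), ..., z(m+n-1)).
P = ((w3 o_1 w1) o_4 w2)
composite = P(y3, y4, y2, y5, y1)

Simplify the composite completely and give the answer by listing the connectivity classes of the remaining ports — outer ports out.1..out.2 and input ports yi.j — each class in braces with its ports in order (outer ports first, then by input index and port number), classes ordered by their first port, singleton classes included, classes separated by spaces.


Substituting into w3 glues patterns; closure does the rest.
composing w1 on (y3, y4), with out.j its own outer ports: {out.1} {out.2} {y3.1, y4.2} {y3.2} {y4.1}
composing w2 on (y5, y1), with out.j its own outer ports: {out.1, y1.1, y1.2, y5.1} {out.2, y5.2}
composing w3 on (y3, y4, y2, y5, y1), with out.j its own outer ports: {out.1} {out.2, y1.1, y1.2, y5.1} {y2.1, y2.2, y5.2} {y3.1, y4.2} {y3.2} {y4.1}

{out.1} {out.2, y1.1, y1.2, y5.1} {y2.1, y2.2, y5.2} {y3.1, y4.2} {y3.2} {y4.1}


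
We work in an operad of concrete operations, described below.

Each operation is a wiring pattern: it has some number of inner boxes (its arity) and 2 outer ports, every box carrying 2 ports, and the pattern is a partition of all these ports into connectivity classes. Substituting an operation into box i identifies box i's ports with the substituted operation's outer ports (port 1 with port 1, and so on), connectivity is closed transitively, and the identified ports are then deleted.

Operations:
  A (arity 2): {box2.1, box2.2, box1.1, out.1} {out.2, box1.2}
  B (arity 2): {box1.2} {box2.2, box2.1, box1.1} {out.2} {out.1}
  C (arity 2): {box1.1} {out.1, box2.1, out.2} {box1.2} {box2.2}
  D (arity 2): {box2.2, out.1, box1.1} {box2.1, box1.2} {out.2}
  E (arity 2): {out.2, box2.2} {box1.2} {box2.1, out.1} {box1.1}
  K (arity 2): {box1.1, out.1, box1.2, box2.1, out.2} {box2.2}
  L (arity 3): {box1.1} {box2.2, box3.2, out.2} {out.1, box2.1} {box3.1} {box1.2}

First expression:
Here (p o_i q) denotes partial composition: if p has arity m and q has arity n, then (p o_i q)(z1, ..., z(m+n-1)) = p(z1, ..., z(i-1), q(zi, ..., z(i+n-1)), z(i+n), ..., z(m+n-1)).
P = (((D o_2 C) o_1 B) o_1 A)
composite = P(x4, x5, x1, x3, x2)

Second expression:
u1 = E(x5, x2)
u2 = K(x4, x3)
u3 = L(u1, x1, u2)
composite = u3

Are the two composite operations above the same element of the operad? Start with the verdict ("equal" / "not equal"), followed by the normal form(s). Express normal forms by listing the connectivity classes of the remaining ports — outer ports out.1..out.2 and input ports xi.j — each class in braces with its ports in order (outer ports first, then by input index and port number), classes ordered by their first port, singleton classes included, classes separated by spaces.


not equal; the first gives {out.1, x2.1} {out.2} {x1.1, x1.2, x4.1, x5.1, x5.2} {x2.2} {x3.1} {x3.2} {x4.2} and the second {out.1, x1.1} {out.2, x1.2, x3.1, x4.1, x4.2} {x2.1} {x2.2} {x3.2} {x5.1} {x5.2}


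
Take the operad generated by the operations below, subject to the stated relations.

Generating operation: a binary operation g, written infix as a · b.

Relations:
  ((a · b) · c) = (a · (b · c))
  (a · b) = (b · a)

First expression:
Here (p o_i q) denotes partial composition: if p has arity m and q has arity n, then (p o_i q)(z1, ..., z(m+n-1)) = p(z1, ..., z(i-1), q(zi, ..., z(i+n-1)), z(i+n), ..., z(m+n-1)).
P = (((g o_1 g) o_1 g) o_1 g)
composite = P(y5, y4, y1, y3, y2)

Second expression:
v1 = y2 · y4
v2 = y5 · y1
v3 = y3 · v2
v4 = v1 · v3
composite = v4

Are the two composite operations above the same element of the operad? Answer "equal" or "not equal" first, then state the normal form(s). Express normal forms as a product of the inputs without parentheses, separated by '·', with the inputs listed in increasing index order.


The first composite normalizes to y1 · y2 · y3 · y4 · y5
The second composite normalizes to y1 · y2 · y3 · y4 · y5
Identical normal forms: equal.

equal; both compose to y1 · y2 · y3 · y4 · y5


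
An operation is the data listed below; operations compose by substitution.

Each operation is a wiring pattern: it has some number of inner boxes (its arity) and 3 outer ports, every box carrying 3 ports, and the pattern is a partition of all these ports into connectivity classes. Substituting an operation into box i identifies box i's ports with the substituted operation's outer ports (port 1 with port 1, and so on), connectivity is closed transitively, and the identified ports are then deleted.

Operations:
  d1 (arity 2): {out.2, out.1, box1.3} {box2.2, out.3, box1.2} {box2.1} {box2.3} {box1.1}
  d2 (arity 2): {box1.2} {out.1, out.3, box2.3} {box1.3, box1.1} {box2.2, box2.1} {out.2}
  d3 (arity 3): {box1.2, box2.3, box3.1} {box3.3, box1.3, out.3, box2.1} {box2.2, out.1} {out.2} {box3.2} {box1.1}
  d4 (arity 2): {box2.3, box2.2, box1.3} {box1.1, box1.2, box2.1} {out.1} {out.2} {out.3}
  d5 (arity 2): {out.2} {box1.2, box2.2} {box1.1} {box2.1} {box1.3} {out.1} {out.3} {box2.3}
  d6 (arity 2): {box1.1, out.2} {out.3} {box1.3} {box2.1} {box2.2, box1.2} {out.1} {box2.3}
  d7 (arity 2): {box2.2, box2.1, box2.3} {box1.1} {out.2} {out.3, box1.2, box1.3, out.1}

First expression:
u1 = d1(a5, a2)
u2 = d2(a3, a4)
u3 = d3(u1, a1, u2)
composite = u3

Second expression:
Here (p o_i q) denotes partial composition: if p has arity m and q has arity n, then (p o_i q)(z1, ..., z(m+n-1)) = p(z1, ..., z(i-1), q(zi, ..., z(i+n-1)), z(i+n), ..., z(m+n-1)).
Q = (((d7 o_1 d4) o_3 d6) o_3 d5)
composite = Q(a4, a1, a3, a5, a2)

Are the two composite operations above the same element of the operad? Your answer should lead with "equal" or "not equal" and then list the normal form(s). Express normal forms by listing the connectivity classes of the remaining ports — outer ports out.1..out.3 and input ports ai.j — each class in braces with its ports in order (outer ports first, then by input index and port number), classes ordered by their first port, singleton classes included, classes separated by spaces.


not equal: they reduce to {out.1, a1.2} {out.2} {out.3, a1.1, a1.3, a2.2, a4.3, a5.2, a5.3} {a2.1} {a2.3} {a3.1, a3.3} {a3.2} {a4.1, a4.2} {a5.1} and {out.1, out.3} {out.2} {a1.1, a4.1, a4.2} {a1.2, a1.3, a4.3} {a2.1} {a2.2} {a2.3} {a3.1} {a3.2, a5.2} {a3.3} {a5.1} {a5.3}

Normal form of the first expression: {out.1, a1.2} {out.2} {out.3, a1.1, a1.3, a2.2, a4.3, a5.2, a5.3} {a2.1} {a2.3} {a3.1, a3.3} {a3.2} {a4.1, a4.2} {a5.1}
Normal form of the second expression: {out.1, out.3} {out.2} {a1.1, a4.1, a4.2} {a1.2, a1.3, a4.3} {a2.1} {a2.2} {a2.3} {a3.1} {a3.2, a5.2} {a3.3} {a5.1} {a5.3}
The forms do not match — not equal.


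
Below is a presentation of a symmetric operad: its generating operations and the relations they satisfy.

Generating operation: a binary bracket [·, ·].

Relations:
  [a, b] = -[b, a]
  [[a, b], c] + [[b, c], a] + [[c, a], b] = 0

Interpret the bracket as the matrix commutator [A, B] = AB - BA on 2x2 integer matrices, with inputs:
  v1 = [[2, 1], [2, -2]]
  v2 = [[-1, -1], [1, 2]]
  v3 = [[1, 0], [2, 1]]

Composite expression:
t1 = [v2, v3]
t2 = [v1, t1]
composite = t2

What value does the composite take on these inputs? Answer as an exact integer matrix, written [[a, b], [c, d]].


[v2, v3] = [[-2, 0], [6, 2]]
[v1, [v2, v3]] = [[6, 4], [-32, -6]]

[[6, 4], [-32, -6]]


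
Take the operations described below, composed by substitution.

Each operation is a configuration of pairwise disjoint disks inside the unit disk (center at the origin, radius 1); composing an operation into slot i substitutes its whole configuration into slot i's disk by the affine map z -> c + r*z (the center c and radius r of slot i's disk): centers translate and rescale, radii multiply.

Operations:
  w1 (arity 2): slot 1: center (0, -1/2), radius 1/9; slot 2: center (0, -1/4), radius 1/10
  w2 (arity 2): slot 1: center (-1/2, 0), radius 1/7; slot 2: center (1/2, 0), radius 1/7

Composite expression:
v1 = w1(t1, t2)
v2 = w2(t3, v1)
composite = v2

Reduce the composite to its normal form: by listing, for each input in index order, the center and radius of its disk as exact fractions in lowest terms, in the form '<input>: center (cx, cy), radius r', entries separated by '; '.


Only the slot chain above each t matters under w2; compose those maps.
input t3: applying the 1 nested substitution gives center (-1/2, 0), radius 1/7
input t1: applying the 2 nested substitutions gives center (1/2, -1/14), radius 1/63
input t2: applying the 2 nested substitutions gives center (1/2, -1/28), radius 1/70

t1: center (1/2, -1/14), radius 1/63; t2: center (1/2, -1/28), radius 1/70; t3: center (-1/2, 0), radius 1/7


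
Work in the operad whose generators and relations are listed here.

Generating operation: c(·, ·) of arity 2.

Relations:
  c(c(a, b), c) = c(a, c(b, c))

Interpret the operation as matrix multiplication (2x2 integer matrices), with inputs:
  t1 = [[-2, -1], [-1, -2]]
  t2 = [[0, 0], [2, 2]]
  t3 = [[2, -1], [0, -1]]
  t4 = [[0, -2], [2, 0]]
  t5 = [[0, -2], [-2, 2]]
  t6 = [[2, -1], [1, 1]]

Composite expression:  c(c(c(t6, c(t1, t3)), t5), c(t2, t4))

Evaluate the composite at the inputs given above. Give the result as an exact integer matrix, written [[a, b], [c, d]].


[[72, -72], [96, -96]]

c(t1, t3) = [[-4, 3], [-2, 3]]
c(t6, c(t1, t3)) = [[-6, 3], [-6, 6]]
c(c(t6, c(t1, t3)), t5) = [[-6, 18], [-12, 24]]
c(t2, t4) = [[0, 0], [4, -4]]
c(c(c(t6, c(t1, t3)), t5), c(t2, t4)) = [[72, -72], [96, -96]]


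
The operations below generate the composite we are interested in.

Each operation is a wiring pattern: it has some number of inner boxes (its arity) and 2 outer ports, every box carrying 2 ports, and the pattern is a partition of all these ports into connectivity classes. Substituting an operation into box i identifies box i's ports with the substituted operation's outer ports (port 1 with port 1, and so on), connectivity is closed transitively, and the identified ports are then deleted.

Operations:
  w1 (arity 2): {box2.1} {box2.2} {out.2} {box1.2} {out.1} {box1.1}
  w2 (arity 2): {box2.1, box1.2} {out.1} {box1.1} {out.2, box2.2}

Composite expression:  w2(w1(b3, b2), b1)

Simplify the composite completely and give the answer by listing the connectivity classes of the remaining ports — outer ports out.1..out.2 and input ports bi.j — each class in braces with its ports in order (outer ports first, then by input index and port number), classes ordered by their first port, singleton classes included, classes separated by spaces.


{out.1} {out.2, b1.2} {b1.1} {b2.1} {b2.2} {b3.1} {b3.2}

Treat the ports identified at w2 as solder joints: merge, then drop.
composing w1 on (b3, b2), with out.j its own outer ports: {out.1} {out.2} {b2.1} {b2.2} {b3.1} {b3.2}
composing w2 on (b3, b2, b1), with out.j its own outer ports: {out.1} {out.2, b1.2} {b1.1} {b2.1} {b2.2} {b3.1} {b3.2}


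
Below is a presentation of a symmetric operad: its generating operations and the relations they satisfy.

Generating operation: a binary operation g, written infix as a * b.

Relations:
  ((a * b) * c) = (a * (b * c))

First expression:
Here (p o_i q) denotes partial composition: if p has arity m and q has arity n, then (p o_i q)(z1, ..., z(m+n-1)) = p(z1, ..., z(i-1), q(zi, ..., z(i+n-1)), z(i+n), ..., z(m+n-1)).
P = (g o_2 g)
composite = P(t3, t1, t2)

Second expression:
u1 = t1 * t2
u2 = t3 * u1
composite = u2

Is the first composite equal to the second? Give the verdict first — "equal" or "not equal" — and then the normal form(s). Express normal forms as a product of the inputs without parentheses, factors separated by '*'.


In normal form, the first expression is t3 * t1 * t2
In normal form, the second expression is t3 * t1 * t2
Same normal form: equal.

equal — both sides give t3 * t1 * t2


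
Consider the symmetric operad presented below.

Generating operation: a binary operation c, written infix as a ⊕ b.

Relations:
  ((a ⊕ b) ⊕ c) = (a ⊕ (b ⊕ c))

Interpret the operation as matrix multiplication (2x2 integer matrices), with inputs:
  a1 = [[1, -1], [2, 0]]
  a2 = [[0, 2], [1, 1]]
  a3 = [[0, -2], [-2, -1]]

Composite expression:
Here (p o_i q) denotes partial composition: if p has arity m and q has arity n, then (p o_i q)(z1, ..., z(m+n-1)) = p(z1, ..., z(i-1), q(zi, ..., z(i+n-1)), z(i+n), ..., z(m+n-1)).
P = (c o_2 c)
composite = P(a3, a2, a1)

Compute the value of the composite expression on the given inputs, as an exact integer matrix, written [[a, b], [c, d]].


[[-6, 2], [-11, 1]]

(a2 ⊕ a1) = [[4, 0], [3, -1]]
(a3 ⊕ (a2 ⊕ a1)) = [[-6, 2], [-11, 1]]


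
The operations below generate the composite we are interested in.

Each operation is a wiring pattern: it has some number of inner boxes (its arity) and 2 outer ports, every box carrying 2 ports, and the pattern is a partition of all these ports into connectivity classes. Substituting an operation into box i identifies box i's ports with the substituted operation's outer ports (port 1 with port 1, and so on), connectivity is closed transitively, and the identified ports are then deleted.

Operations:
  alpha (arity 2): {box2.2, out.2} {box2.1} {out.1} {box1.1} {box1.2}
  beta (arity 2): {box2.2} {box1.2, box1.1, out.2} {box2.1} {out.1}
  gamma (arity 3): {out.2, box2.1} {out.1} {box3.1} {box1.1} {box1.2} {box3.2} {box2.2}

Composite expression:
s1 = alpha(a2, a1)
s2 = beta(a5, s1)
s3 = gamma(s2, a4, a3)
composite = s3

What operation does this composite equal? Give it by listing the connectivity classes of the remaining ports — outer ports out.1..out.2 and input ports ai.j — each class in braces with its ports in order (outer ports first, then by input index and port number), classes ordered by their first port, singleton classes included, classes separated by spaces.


{out.1} {out.2, a4.1} {a1.1} {a1.2} {a2.1} {a2.2} {a3.1} {a3.2} {a4.2} {a5.1, a5.2}

Reachability decides: close wires over gamma-identified ports.
stage alpha: inputs (a2, a1), connectivity {out.1} {out.2, a1.2} {a1.1} {a2.1} {a2.2}, out.j its boundary
stage beta: inputs (a5, a2, a1), connectivity {out.1} {out.2, a5.1, a5.2} {a1.1} {a1.2} {a2.1} {a2.2}, out.j its boundary
stage gamma: inputs (a5, a2, a1, a4, a3), connectivity {out.1} {out.2, a4.1} {a1.1} {a1.2} {a2.1} {a2.2} {a3.1} {a3.2} {a4.2} {a5.1, a5.2}, out.j its boundary


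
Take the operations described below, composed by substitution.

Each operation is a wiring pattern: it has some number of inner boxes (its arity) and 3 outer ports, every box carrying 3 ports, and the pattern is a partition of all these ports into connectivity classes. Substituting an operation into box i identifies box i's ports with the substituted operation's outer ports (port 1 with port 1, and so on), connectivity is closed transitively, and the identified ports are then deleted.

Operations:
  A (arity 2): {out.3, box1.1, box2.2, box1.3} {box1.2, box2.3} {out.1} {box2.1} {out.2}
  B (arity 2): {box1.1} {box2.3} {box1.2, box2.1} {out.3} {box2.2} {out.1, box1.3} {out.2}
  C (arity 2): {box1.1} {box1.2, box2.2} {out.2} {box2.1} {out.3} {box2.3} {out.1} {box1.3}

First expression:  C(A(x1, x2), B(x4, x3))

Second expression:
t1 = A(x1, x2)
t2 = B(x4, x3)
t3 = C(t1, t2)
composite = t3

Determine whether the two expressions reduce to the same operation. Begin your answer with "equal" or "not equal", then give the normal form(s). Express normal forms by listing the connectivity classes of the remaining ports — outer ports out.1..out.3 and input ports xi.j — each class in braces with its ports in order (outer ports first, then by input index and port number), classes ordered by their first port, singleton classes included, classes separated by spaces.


equal: each reduces to {out.1} {out.2} {out.3} {x1.1, x1.3, x2.2} {x1.2, x2.3} {x2.1} {x3.1, x4.2} {x3.2} {x3.3} {x4.1} {x4.3}

The first expression, normalized: {out.1} {out.2} {out.3} {x1.1, x1.3, x2.2} {x1.2, x2.3} {x2.1} {x3.1, x4.2} {x3.2} {x3.3} {x4.1} {x4.3}
The second expression, normalized: {out.1} {out.2} {out.3} {x1.1, x1.3, x2.2} {x1.2, x2.3} {x2.1} {x3.1, x4.2} {x3.2} {x3.3} {x4.1} {x4.3}
Same normal form: equal.


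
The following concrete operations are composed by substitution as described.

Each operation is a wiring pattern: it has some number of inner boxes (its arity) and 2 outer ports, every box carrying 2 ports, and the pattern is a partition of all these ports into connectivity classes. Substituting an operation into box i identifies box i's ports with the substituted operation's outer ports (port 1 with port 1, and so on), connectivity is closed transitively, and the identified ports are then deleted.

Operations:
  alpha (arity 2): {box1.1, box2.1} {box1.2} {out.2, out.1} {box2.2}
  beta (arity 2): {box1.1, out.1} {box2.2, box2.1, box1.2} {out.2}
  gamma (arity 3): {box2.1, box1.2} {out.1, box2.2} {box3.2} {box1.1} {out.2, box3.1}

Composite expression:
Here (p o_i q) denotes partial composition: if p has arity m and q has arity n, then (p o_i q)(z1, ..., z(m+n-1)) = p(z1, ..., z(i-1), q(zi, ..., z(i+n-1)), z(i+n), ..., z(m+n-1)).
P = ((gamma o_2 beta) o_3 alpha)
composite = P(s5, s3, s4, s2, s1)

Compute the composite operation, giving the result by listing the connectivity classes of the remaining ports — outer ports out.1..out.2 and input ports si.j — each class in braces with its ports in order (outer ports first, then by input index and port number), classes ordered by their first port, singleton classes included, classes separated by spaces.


{out.1} {out.2, s1.1} {s1.2} {s2.1, s4.1} {s2.2} {s3.1, s5.2} {s3.2} {s4.2} {s5.1}

Treat the ports identified at gamma as solder joints: merge, then drop.
through alpha, on inputs (s4, s2): {out.1, out.2} {s2.1, s4.1} {s2.2} {s4.2} (out.j = stage outer ports)
through beta, on inputs (s3, s4, s2): {out.1, s3.1} {out.2} {s2.1, s4.1} {s2.2} {s3.2} {s4.2} (out.j = stage outer ports)
through gamma, on inputs (s5, s3, s4, s2, s1): {out.1} {out.2, s1.1} {s1.2} {s2.1, s4.1} {s2.2} {s3.1, s5.2} {s3.2} {s4.2} {s5.1} (out.j = stage outer ports)


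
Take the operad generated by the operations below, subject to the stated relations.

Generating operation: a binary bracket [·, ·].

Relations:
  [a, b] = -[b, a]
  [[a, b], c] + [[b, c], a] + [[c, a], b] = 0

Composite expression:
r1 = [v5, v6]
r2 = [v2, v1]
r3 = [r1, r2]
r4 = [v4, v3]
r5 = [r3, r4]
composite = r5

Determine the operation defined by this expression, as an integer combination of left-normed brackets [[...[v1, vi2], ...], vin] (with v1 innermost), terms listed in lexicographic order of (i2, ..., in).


-[[[[[v1, v2], v5], v6], v3], v4] + [[[[[v1, v2], v5], v6], v4], v3] + [[[[[v1, v2], v6], v5], v3], v4] - [[[[[v1, v2], v6], v5], v4], v3]

A multilinear Lie element is pinned by v1-initial words (v1 innermost).
Composite bracket: [[[v5, v6], [v2, v1]], [v4, v3]]
Expanding via [a, b] = ab - ba: 32 signed words (2^5 = 32).
Collect the words opening with v1:
  the word v1v2v5v6v3v4 carries sign -1 and contributes -[[[[[v1, v2], v5], v6], v3], v4]
  the word v1v2v5v6v4v3 carries sign +1 and contributes +[[[[[v1, v2], v5], v6], v4], v3]
  the word v1v2v6v5v3v4 carries sign +1 and contributes +[[[[[v1, v2], v6], v5], v3], v4]
  the word v1v2v6v5v4v3 carries sign -1 and contributes -[[[[[v1, v2], v6], v5], v4], v3]


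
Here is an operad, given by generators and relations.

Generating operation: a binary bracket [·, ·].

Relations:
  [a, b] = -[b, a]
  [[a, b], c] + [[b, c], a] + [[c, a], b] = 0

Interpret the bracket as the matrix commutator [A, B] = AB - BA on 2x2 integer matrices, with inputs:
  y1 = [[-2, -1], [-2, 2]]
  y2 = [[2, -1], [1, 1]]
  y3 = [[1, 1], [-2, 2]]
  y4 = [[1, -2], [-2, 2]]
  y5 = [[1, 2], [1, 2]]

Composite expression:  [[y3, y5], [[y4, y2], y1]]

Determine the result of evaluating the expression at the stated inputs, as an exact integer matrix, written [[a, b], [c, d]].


[[-48, 186], [78, 48]]

[y3, y5] = [[5, -1], [3, -5]]
[y4, y2] = [[-4, 3], [-1, 4]]
[[y4, y2], y1] = [[-7, 20], [-12, 7]]
[[y3, y5], [[y4, y2], y1]] = [[-48, 186], [78, 48]]


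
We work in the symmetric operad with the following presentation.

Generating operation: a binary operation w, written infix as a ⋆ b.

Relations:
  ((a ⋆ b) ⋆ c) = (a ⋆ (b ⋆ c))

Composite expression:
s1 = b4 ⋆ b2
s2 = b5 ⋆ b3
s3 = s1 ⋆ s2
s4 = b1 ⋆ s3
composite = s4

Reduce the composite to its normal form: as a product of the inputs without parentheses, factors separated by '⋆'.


b1 ⋆ b4 ⋆ b2 ⋆ b5 ⋆ b3

All parenthesizations of w agree; list the b-inputs left to right.
(b4 ⋆ b2) flattens to b4 ⋆ b2
(b5 ⋆ b3) flattens to b5 ⋆ b3
((b4 ⋆ b2) ⋆ (b5 ⋆ b3)) flattens to b4 ⋆ b2 ⋆ b5 ⋆ b3
(b1 ⋆ ((b4 ⋆ b2) ⋆ (b5 ⋆ b3))) flattens to b1 ⋆ b4 ⋆ b2 ⋆ b5 ⋆ b3


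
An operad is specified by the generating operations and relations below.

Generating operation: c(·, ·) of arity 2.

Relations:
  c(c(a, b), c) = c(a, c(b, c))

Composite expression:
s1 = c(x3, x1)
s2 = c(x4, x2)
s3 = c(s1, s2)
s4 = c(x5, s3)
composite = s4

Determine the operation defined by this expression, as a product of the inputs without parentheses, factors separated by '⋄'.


x5 ⋄ x3 ⋄ x1 ⋄ x4 ⋄ x2

Associativity of c dissolves the nesting; only the x-input order survives.
c(x3, x1) unparenthesizes to x3 ⋄ x1
c(x4, x2) unparenthesizes to x4 ⋄ x2
c(c(x3, x1), c(x4, x2)) unparenthesizes to x3 ⋄ x1 ⋄ x4 ⋄ x2
c(x5, c(c(x3, x1), c(x4, x2))) unparenthesizes to x5 ⋄ x3 ⋄ x1 ⋄ x4 ⋄ x2
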